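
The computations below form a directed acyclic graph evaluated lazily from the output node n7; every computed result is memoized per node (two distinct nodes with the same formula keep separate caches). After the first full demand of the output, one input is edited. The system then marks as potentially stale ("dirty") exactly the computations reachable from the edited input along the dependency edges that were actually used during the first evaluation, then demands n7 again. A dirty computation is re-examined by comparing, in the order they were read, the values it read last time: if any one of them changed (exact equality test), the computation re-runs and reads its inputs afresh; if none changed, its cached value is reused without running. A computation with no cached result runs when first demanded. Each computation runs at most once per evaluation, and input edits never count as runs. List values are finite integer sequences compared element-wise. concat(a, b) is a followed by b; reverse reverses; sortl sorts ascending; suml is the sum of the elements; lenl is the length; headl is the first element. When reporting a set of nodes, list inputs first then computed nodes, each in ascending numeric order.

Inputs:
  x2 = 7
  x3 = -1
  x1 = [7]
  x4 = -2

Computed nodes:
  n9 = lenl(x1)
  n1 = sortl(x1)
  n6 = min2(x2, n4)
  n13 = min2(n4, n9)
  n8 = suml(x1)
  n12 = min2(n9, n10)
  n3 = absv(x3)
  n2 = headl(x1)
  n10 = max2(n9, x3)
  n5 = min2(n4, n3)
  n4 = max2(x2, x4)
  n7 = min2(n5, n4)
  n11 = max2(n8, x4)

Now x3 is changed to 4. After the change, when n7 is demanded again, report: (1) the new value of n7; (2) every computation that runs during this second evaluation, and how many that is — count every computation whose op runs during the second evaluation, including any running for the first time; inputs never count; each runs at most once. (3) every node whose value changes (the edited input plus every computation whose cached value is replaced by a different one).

Demanding n7 again yields 4.
3 computations run: n3, n5, n7.
The nodes whose values change: x3, n3, n5, n7.

First demand of the output computes:
  n3 = absv(-1) = 1
  n4 = max2(7, -2) = 7
  n5 = min2(7, 1) = 1
  n7 = min2(1, 7) = 1

After the edit, cleaning proceeds:
  n3: a read changed (x3 -1->4) — executes, giving 4.
  n5: a read changed (n3 1->4) — executes, giving 4.
  n7: a read changed (n5 1->4) — executes, giving 4.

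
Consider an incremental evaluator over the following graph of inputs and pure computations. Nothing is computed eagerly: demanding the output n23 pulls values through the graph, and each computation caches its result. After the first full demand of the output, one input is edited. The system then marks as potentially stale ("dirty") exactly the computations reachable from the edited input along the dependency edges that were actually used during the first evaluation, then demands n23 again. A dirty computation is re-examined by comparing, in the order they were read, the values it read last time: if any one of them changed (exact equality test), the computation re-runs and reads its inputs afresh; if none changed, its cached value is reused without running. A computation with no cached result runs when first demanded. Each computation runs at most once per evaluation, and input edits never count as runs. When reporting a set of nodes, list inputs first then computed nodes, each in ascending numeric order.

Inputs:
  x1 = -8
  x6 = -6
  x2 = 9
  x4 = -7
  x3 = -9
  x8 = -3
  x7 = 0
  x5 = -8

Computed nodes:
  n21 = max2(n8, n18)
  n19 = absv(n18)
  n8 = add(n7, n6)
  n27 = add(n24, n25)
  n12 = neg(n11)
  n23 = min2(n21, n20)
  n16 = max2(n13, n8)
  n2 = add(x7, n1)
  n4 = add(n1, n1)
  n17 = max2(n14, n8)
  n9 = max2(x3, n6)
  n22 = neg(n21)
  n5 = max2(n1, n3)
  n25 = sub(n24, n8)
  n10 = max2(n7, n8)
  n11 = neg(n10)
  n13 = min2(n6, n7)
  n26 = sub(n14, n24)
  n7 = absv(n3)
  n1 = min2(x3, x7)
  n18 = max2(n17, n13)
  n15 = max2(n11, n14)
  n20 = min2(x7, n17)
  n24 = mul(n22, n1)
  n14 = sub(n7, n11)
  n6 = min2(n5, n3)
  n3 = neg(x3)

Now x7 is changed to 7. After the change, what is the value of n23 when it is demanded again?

n23 now evaluates to 7.
The important point: at n5 every value read last time is unchanged, so the dirty flag clears without a run.

Initial pass — values computed on the first demand:
  n1 = min2(-9, 0) = -9
  n3 = neg(-9) = 9
  n5 = max2(-9, 9) = 9
  n6 = min2(9, 9) = 9
  n7 = absv(9) = 9
  n8 = add(9, 9) = 18
  n10 = max2(9, 18) = 18
  n11 = neg(18) = -18
  n13 = min2(9, 9) = 9
  n14 = sub(9, -18) = 27
  n17 = max2(27, 18) = 27
  n18 = max2(27, 9) = 27
  n20 = min2(0, 27) = 0
  n21 = max2(18, 27) = 27
  n23 = min2(27, 0) = 0

Second demand — change propagation:
  n1: re-runs because x7 0->7; new result -9 (unchanged).
  n5: re-examined; everything it read last time is the same (n1 unchanged, n3 unchanged) — cache 9 kept, no run.
  n6: re-examined; everything it read last time is the same (n5 unchanged, n3 unchanged) — cache 9 kept, no run.
  n8: re-examined; everything it read last time is the same (n7 unchanged, n6 unchanged) — cache 18 kept, no run.
  n10: re-examined; everything it read last time is the same (n7 unchanged, n8 unchanged) — cache 18 kept, no run.
  n11: re-examined; everything it read last time is the same (n10 unchanged) — cache -18 kept, no run.
  n13: re-examined; everything it read last time is the same (n6 unchanged, n7 unchanged) — cache 9 kept, no run.
  n14: re-examined; everything it read last time is the same (n7 unchanged, n11 unchanged) — cache 27 kept, no run.
  n17: re-examined; everything it read last time is the same (n14 unchanged, n8 unchanged) — cache 27 kept, no run.
  n18: re-examined; everything it read last time is the same (n17 unchanged, n13 unchanged) — cache 27 kept, no run.
  n20: re-runs because x7 0->7; new result 7.
  n21: re-examined; everything it read last time is the same (n8 unchanged, n18 unchanged) — cache 27 kept, no run.
  n23: re-runs because n20 0->7; new result 7.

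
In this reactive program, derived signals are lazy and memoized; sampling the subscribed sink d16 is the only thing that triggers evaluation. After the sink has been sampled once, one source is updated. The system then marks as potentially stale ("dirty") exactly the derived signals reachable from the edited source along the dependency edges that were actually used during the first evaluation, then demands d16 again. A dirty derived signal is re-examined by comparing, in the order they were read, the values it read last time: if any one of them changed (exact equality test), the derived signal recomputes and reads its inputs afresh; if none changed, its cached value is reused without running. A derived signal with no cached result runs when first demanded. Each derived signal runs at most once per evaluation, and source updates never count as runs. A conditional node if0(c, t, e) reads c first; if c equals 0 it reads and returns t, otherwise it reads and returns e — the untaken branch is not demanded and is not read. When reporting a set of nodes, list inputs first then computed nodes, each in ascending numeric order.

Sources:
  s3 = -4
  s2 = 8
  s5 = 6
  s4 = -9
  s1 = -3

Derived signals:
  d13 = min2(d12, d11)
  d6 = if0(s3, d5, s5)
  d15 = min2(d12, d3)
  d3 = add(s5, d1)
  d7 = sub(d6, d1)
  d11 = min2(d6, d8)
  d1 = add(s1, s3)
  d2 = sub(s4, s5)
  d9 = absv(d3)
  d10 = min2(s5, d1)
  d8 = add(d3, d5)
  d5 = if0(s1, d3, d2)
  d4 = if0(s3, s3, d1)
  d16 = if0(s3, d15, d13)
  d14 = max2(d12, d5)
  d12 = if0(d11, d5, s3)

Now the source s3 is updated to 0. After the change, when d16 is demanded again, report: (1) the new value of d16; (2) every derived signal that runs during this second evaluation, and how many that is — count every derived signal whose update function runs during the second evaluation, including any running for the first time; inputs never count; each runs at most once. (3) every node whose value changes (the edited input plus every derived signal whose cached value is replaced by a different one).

First demand of the output computes:
  d1 = add(-3, -4) = -7
  d2 = sub(-9, 6) = -15
  d3 = add(6, -7) = -1
  d5 = if0(s1=-3 -> else branch d2) = -15
  d6 = if0(s3=-4 -> else branch s5) = 6
  d8 = add(-1, -15) = -16
  d11 = min2(6, -16) = -16
  d12 = if0(d11=-16 -> else branch s3) = -4
  d13 = min2(-4, -16) = -16
  d16 = if0(s3=-4 -> else branch d13) = -16

After the edit, cleaning proceeds:
  d1: a read changed (s3 -4->0) — executes, giving -3.
  d3: a read changed (d1 -7->-3) — executes, giving 3.
  d6: a read changed (s3 -4->0) — executes, giving -15.
  d8: a read changed (d3 -1->3) — executes, giving -12.
  d11: a read changed (d6 6->-15; d8 -16->-12) — executes, giving -15.
  d12: a read changed (d11 -16->-15; s3 -4->0) — executes, giving 0.
  d13: stays stale; no demand reaches it after the flip.
  d15: had never run; runs now, result 0.
  d16: a read changed (s3 -4->0) — executes, giving 0.

Note the branch switch — demand abandons d13, which is never re-examined.

Demanding d16 again yields 0.
8 derived signals run: d1, d3, d6, d8, d11, d12, d15, d16.
The nodes whose values change: s3, d1, d3, d6, d8, d11, d12, d16.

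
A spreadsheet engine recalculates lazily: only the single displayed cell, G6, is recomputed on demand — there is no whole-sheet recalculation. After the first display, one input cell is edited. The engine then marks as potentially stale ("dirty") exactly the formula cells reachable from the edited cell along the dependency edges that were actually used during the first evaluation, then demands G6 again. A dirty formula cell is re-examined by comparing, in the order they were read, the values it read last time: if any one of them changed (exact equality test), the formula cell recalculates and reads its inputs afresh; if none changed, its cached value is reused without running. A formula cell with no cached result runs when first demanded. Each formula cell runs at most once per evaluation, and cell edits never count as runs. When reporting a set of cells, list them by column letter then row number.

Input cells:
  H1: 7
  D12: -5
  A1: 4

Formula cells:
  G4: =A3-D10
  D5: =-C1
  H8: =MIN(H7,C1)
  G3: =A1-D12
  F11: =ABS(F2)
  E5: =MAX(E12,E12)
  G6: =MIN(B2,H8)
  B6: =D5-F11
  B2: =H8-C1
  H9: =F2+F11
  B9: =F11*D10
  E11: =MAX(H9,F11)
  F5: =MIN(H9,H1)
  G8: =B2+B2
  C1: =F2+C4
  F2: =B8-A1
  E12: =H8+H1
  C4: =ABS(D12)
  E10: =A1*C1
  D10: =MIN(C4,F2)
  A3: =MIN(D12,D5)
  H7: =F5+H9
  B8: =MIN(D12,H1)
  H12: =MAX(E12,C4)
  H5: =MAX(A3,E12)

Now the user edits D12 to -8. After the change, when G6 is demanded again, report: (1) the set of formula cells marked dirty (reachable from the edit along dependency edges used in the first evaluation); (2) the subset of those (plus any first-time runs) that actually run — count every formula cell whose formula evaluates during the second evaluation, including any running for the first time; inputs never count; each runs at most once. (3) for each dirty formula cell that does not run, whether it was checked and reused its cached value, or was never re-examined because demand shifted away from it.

Marked dirty: B2, B8, C1, C4, F2, F5, F11, G6, H7, H8, H9.
Formula cells that run: B8, C1, C4, F2, F11, H9 — 6 in total.
Checked but reused from cache: B2, F5, G6, H7, H8.
Key observation: the cutoff stops propagation at F5 — its inputs' values are unchanged, so it reuses its cache.

First evaluation (everything demanded from the output):
  B8 = MIN(-5, 7) = -5
  C4 = ABS(-5) = 5
  F2 = -5 - 4 = -9
  C1 = -9 + 5 = -4
  F11 = ABS(-9) = 9
  H9 = -9 + 9 = 0
  F5 = MIN(0, 7) = 0
  H7 = 0 + 0 = 0
  H8 = MIN(0, -4) = -4
  B2 = -4 - -4 = 0
  G6 = MIN(0, -4) = -4

Propagation after the edit:
  B8: runs — D12 -5->-8; result -8.
  C4: runs — D12 -5->-8; result 8.
  F2: runs — B8 -5->-8; result -12.
  C1: runs — F2 -9->-12; C4 5->8; result -4 (same value as before).
  F11: runs — F2 -9->-12; result 12.
  H9: runs — F2 -9->-12; F11 9->12; result 0 (same value as before).
  F5: checked — values it read are unchanged (H9 unchanged, H1 unchanged); reused cached 0 without running.
  H7: checked — values it read are unchanged (F5 unchanged, H9 unchanged); reused cached 0 without running.
  H8: checked — values it read are unchanged (H7 unchanged, C1 unchanged); reused cached -4 without running.
  B2: checked — values it read are unchanged (H8 unchanged, C1 unchanged); reused cached 0 without running.
  G6: checked — values it read are unchanged (B2 unchanged, H8 unchanged); reused cached -4 without running.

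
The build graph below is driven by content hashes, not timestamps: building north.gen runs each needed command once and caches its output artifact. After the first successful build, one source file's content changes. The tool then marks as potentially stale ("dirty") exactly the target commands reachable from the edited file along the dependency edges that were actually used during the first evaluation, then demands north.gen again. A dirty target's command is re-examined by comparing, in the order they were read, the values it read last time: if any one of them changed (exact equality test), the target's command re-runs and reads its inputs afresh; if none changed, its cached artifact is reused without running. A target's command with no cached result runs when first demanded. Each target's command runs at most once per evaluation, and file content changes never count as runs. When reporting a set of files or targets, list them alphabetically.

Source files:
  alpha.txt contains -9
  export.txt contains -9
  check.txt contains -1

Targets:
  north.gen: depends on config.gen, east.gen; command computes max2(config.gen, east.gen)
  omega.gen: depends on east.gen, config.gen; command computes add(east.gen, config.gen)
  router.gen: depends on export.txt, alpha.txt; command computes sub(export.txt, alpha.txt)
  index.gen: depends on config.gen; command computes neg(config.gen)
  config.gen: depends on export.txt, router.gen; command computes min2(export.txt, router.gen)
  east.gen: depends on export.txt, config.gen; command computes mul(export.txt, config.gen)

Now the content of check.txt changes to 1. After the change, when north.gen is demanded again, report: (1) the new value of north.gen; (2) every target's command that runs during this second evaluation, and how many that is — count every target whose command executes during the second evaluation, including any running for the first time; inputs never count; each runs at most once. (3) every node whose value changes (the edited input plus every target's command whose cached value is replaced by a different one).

north.gen now evaluates to 81.
Run set: none (0 run).
Changed values: check.txt.
The important point: nothing the output needs ever reads check.txt, so the edit is invisible to it.

Initial pass — values computed on the first demand:
  router.gen = sub(-9, -9) = 0
  config.gen = min2(-9, 0) = -9
  east.gen = mul(-9, -9) = 81
  north.gen = max2(-9, 81) = 81

Second demand — change propagation:
  no demanded computation ever read check.txt, so the edit dirties nothing and nothing runs.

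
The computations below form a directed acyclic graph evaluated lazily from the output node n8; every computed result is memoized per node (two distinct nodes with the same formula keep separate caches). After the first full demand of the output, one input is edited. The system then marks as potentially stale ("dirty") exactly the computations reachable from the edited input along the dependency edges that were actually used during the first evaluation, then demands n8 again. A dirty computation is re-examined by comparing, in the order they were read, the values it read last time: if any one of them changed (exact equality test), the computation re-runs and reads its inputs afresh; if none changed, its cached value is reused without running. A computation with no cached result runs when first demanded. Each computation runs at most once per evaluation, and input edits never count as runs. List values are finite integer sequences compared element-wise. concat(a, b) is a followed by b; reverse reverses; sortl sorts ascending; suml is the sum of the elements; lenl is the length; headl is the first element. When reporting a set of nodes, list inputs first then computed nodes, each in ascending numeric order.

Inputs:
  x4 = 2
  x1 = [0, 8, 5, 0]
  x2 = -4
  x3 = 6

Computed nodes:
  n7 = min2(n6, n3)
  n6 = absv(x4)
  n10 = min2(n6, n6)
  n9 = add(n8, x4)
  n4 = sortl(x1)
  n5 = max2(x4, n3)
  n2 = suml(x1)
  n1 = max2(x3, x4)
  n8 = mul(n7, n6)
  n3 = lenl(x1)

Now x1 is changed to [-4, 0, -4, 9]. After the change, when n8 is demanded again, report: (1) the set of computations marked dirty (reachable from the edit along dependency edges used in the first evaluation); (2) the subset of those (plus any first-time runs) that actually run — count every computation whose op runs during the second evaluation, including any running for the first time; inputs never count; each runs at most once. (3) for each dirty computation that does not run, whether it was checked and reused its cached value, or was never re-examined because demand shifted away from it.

The edit dirties: n3, n7, n8.
1 computations run: n3.
Cache hits after checking: n7, n8.
Note the absorption at n3: it re-runs yet its value is the same, leaving the output's value untouched.

First demand of the output computes:
  n3 = lenl([0, 8, 5, 0]) = 4
  n6 = absv(2) = 2
  n7 = min2(2, 4) = 2
  n8 = mul(2, 2) = 4

After the edit, cleaning proceeds:
  n3: a read changed (x1 [0, 8, 5, 0]->[-4, 0, -4, 9]) — executes, giving 4 — identical to its old value.
  n7: dirty, but its reads are unchanged (n6 unchanged, n3 unchanged); cached 2 stands.
  n8: dirty, but its reads are unchanged (n7 unchanged, n6 unchanged); cached 4 stands.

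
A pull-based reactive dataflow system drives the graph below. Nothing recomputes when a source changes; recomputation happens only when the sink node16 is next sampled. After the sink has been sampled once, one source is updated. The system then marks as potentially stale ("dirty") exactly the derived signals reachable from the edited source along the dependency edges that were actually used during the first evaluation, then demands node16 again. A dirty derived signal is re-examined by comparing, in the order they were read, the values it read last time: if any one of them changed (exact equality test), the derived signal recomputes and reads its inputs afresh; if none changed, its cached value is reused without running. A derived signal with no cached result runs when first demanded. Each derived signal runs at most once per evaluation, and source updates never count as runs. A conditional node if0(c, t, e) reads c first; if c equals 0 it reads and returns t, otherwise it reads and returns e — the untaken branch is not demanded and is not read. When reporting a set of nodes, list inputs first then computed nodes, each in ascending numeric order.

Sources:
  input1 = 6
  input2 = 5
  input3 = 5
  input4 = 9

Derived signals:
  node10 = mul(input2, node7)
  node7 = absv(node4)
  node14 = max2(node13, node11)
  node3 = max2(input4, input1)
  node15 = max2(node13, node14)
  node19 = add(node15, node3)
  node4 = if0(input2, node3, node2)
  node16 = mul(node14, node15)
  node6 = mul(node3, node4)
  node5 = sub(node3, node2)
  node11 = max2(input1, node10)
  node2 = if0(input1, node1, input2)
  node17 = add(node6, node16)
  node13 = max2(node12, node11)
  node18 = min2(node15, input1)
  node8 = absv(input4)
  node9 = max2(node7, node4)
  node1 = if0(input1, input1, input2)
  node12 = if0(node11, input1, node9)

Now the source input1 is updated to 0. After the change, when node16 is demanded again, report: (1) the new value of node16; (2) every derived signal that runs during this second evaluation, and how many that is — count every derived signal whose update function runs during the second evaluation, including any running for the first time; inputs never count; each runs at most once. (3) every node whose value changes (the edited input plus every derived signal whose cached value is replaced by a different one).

New value of node16: 0.
Derived signals that run: node1, node2, node4, node7, node10, node11, node12, node13, node14, node15, node16 — 11 in total.
Values that change: input1, node2, node4, node7, node10, node11, node12, node13, node14, node15, node16.
Key observation: a condition flipped, so demand moved to the other branch — node9 is never re-examined.

First evaluation (everything demanded from the output):
  node2 = if0(input1=6 -> else branch input2) = 5
  node4 = if0(input2=5 -> else branch node2) = 5
  node7 = absv(5) = 5
  node9 = max2(5, 5) = 5
  node10 = mul(5, 5) = 25
  node11 = max2(6, 25) = 25
  node12 = if0(node11=25 -> else branch node9) = 5
  node13 = max2(5, 25) = 25
  node14 = max2(25, 25) = 25
  node15 = max2(25, 25) = 25
  node16 = mul(25, 25) = 625

Propagation after the edit:
  node1: demanded for the first time — runs, produces 0.
  node2: runs — input1 6->0; result 0.
  node4: runs — node2 5->0; result 0.
  node7: runs — node4 5->0; result 0.
  node9: marked dirty but never re-examined — demand shifted away from it.
  node10: runs — node7 5->0; result 0.
  node11: runs — input1 6->0; node10 25->0; result 0.
  node12: runs — node11 25->0; result 0.
  node13: runs — node12 5->0; node11 25->0; result 0.
  node14: runs — node13 25->0; node11 25->0; result 0.
  node15: runs — node13 25->0; node14 25->0; result 0.
  node16: runs — node14 25->0; node15 25->0; result 0.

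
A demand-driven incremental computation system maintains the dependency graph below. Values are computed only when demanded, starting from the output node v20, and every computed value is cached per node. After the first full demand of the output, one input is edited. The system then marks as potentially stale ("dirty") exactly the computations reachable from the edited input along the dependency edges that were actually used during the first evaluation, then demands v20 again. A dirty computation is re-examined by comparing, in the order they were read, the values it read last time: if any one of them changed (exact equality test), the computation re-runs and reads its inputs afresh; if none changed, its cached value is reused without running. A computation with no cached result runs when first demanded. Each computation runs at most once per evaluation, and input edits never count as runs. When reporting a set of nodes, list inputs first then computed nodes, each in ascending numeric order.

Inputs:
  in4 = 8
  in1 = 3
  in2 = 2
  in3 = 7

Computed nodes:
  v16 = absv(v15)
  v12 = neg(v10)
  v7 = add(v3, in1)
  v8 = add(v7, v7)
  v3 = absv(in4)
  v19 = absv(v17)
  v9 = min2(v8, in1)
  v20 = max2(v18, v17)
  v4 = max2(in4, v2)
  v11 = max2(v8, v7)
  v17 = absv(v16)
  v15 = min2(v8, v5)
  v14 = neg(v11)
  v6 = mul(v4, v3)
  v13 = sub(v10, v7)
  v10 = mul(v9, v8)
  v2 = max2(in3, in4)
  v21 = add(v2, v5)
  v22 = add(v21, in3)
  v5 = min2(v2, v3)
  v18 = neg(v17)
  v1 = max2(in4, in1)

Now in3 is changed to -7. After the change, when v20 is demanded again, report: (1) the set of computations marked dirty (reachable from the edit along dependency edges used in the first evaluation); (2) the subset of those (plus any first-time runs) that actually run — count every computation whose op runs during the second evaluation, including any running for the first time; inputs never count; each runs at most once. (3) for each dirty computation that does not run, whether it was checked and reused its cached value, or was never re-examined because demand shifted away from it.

First evaluation (everything demanded from the output):
  v2 = max2(7, 8) = 8
  v3 = absv(8) = 8
  v5 = min2(8, 8) = 8
  v7 = add(8, 3) = 11
  v8 = add(11, 11) = 22
  v15 = min2(22, 8) = 8
  v16 = absv(8) = 8
  v17 = absv(8) = 8
  v18 = neg(8) = -8
  v20 = max2(-8, 8) = 8

Propagation after the edit:
  v2: runs — in3 7->-7; result 8 (same value as before).
  v5: checked — values it read are unchanged (v2 unchanged, v3 unchanged); reused cached 8 without running.
  v15: checked — values it read are unchanged (v8 unchanged, v5 unchanged); reused cached 8 without running.
  v16: checked — values it read are unchanged (v15 unchanged); reused cached 8 without running.
  v17: checked — values it read are unchanged (v16 unchanged); reused cached 8 without running.
  v18: checked — values it read are unchanged (v17 unchanged); reused cached -8 without running.
  v20: checked — values it read are unchanged (v18 unchanged, v17 unchanged); reused cached 8 without running.

Key observation: the change is absorbed at v2 — it re-runs but produces the same value, and the output's value is unchanged.

Marked dirty: v2, v5, v15, v16, v17, v18, v20.
Computations that run: v2 — 1 in total.
Checked but reused from cache: v5, v15, v16, v17, v18, v20.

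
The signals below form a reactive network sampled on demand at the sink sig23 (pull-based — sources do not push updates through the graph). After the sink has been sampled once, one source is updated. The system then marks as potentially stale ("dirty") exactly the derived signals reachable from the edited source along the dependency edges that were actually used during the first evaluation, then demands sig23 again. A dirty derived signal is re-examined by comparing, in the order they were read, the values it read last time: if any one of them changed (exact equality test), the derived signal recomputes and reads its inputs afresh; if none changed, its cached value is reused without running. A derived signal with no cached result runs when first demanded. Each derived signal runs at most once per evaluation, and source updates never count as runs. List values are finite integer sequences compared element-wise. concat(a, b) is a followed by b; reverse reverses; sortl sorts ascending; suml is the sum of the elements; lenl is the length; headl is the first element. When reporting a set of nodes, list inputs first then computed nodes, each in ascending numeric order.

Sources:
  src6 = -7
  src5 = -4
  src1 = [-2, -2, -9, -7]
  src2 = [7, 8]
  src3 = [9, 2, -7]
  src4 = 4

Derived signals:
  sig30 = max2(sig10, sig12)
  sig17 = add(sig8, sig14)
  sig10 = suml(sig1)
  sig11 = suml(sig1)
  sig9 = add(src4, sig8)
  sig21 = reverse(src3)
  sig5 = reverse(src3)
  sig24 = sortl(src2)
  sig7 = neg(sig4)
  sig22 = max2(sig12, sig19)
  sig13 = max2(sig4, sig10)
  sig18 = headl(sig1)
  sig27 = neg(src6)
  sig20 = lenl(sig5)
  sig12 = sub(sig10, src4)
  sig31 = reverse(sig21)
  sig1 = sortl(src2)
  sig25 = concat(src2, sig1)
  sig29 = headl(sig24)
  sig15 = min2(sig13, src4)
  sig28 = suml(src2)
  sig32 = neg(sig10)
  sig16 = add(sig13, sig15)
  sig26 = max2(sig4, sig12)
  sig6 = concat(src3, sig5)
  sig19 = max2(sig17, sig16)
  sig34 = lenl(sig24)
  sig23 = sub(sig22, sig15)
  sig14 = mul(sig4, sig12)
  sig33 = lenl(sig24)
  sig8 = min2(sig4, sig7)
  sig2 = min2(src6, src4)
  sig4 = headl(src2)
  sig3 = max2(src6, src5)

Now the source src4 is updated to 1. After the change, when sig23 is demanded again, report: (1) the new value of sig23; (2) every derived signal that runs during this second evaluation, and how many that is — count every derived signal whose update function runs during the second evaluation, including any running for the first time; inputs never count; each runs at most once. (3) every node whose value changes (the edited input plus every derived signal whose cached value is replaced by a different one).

Initial pass — values computed on the first demand:
  sig1 = sortl([7, 8]) = [7, 8]
  sig4 = headl([7, 8]) = 7
  sig7 = neg(7) = -7
  sig8 = min2(7, -7) = -7
  sig10 = suml([7, 8]) = 15
  sig12 = sub(15, 4) = 11
  sig13 = max2(7, 15) = 15
  sig14 = mul(7, 11) = 77
  sig15 = min2(15, 4) = 4
  sig16 = add(15, 4) = 19
  sig17 = add(-7, 77) = 70
  sig19 = max2(70, 19) = 70
  sig22 = max2(11, 70) = 70
  sig23 = sub(70, 4) = 66

Second demand — change propagation:
  sig12: re-runs because src4 4->1; new result 14.
  sig14: re-runs because sig12 11->14; new result 98.
  sig15: re-runs because src4 4->1; new result 1.
  sig16: re-runs because sig15 4->1; new result 16.
  sig17: re-runs because sig14 77->98; new result 91.
  sig19: re-runs because sig17 70->91; sig16 19->16; new result 91.
  sig22: re-runs because sig12 11->14; sig19 70->91; new result 91.
  sig23: re-runs because sig22 70->91; sig15 4->1; new result 90.

sig23 now evaluates to 90.
Run set: sig12, sig14, sig15, sig16, sig17, sig19, sig22, sig23 (8 run).
Changed values: src4, sig12, sig14, sig15, sig16, sig17, sig19, sig22, sig23.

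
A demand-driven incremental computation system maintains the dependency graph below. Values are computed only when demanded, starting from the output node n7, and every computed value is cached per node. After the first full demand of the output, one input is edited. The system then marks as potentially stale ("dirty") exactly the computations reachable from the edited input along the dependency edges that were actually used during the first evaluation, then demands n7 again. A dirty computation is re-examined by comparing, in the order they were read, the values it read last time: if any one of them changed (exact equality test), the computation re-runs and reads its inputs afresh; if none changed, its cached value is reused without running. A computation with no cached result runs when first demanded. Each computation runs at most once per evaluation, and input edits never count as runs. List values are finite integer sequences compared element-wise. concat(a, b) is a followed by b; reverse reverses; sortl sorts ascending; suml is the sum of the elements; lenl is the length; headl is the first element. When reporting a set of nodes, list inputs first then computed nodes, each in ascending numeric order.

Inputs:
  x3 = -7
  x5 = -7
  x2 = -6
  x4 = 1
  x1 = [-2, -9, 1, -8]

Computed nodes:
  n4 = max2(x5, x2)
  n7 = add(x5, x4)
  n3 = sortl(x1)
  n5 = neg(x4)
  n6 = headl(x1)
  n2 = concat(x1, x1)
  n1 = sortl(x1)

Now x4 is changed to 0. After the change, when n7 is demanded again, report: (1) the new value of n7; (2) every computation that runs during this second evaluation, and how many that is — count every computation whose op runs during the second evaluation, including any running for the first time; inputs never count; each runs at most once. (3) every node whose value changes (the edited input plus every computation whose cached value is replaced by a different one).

First evaluation (everything demanded from the output):
  n7 = add(-7, 1) = -6

Propagation after the edit:
  n7: runs — x4 1->0; result -7.

New value of n7: -7.
Computations that run: n7 — 1 in total.
Values that change: x4, n7.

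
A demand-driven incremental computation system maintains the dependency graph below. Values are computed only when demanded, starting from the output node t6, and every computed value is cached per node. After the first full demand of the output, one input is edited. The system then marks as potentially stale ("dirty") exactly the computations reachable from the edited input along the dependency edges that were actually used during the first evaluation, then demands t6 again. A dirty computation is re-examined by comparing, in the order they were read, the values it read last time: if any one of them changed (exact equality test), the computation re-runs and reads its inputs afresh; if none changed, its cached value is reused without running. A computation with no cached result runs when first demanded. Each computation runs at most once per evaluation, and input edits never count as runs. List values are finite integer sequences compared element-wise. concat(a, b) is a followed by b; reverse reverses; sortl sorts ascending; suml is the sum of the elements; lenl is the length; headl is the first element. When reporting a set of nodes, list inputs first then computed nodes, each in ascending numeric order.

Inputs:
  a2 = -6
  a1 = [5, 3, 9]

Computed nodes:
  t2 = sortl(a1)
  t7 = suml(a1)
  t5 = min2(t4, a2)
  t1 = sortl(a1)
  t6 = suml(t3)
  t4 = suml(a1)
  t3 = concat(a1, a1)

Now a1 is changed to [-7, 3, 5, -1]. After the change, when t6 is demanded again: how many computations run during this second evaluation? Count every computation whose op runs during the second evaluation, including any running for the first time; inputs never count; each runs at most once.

First evaluation (everything demanded from the output):
  t3 = concat([5, 3, 9], [5, 3, 9]) = [5, 3, 9, 5, 3, 9]
  t6 = suml([5, 3, 9, 5, 3, 9]) = 34

Propagation after the edit:
  t3: runs — a1 [5, 3, 9]->[-7, 3, 5, -1]; a1 [5, 3, 9]->[-7, 3, 5, -1]; result [-7, 3, 5, -1, -7, 3, 5, -1].
  t6: runs — t3 [5, 3, 9, 5, 3, 9]->[-7, 3, 5, -1, -7, 3, 5, -1]; result 0.

Computations that run: t3, t6 — 2 in total.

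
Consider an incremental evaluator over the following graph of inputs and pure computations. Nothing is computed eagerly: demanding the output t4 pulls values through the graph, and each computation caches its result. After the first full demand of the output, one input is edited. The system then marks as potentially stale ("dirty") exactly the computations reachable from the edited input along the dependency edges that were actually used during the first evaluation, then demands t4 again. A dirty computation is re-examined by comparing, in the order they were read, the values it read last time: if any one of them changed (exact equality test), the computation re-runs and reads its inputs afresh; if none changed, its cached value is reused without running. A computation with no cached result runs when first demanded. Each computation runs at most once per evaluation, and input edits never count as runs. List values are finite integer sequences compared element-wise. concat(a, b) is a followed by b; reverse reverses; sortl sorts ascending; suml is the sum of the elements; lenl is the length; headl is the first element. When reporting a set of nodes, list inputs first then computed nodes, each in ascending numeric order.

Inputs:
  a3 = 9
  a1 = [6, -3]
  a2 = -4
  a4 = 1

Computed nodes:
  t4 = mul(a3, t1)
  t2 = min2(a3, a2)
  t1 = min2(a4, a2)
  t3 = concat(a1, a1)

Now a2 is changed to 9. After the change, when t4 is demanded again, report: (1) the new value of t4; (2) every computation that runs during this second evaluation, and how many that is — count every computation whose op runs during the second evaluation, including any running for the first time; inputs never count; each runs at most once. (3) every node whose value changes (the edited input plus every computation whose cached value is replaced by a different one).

Initial pass — values computed on the first demand:
  t1 = min2(1, -4) = -4
  t4 = mul(9, -4) = -36

Second demand — change propagation:
  t1: re-runs because a2 -4->9; new result 1.
  t4: re-runs because t1 -4->1; new result 9.

t4 now evaluates to 9.
Run set: t1, t4 (2 run).
Changed values: a2, t1, t4.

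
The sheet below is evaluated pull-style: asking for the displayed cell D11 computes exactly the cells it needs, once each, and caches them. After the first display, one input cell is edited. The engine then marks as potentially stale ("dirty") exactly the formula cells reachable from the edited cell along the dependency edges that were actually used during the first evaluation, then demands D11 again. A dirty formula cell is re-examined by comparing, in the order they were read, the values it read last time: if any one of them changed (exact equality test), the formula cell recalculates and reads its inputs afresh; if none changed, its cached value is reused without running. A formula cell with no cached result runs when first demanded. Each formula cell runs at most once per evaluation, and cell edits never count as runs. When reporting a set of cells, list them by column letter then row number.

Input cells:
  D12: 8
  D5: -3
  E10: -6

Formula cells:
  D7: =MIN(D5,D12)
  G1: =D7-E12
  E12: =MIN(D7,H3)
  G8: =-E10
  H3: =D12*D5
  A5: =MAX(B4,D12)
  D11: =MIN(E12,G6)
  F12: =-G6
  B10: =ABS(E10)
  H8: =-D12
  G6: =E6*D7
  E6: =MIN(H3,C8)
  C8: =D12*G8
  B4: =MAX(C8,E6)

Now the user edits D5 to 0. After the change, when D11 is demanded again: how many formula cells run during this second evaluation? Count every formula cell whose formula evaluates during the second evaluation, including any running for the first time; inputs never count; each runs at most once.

6 formula cells run: D7, D11, E6, E12, G6, H3.

First demand of the output computes:
  D7 = MIN(-3, 8) = -3
  G8 = -(-6) = 6
  C8 = 8 * 6 = 48
  H3 = 8 * -3 = -24
  E6 = MIN(-24, 48) = -24
  E12 = MIN(-3, -24) = -24
  G6 = -24 * -3 = 72
  D11 = MIN(-24, 72) = -24

After the edit, cleaning proceeds:
  D7: a read changed (D5 -3->0) — executes, giving 0.
  H3: a read changed (D5 -3->0) — executes, giving 0.
  E6: a read changed (H3 -24->0) — executes, giving 0.
  E12: a read changed (D7 -3->0; H3 -24->0) — executes, giving 0.
  G6: a read changed (E6 -24->0; D7 -3->0) — executes, giving 0.
  D11: a read changed (E12 -24->0; G6 72->0) — executes, giving 0.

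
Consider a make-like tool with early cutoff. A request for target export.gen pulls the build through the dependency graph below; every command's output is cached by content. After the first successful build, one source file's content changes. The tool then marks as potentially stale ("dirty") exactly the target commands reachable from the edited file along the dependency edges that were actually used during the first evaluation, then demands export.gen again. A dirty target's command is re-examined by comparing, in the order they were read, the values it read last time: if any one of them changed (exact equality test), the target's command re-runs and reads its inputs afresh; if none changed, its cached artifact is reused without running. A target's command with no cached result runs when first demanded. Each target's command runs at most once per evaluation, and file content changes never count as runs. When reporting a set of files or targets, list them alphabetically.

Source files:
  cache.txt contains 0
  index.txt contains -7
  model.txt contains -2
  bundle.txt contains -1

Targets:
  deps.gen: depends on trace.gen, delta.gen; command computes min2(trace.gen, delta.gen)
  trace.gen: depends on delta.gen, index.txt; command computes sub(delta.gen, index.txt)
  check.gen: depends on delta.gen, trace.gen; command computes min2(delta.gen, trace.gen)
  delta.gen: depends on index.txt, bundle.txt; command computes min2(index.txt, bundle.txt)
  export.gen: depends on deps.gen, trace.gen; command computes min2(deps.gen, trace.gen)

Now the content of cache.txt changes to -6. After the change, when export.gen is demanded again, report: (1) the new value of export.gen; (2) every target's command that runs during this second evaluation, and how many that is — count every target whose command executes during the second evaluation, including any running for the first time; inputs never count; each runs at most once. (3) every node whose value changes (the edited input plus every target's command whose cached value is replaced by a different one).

First demand of the output computes:
  delta.gen = min2(-7, -1) = -7
  trace.gen = sub(-7, -7) = 0
  deps.gen = min2(0, -7) = -7
  export.gen = min2(-7, 0) = -7

After the edit, cleaning proceeds:
  no node depends on cache.txt at all; the second demand re-runs nothing.

Note the shortcut — nothing in the graph depends on cache.txt at all, so no recomputation happens.

Demanding export.gen again yields -7.
0 target commands run: none.
The nodes whose values change: cache.txt.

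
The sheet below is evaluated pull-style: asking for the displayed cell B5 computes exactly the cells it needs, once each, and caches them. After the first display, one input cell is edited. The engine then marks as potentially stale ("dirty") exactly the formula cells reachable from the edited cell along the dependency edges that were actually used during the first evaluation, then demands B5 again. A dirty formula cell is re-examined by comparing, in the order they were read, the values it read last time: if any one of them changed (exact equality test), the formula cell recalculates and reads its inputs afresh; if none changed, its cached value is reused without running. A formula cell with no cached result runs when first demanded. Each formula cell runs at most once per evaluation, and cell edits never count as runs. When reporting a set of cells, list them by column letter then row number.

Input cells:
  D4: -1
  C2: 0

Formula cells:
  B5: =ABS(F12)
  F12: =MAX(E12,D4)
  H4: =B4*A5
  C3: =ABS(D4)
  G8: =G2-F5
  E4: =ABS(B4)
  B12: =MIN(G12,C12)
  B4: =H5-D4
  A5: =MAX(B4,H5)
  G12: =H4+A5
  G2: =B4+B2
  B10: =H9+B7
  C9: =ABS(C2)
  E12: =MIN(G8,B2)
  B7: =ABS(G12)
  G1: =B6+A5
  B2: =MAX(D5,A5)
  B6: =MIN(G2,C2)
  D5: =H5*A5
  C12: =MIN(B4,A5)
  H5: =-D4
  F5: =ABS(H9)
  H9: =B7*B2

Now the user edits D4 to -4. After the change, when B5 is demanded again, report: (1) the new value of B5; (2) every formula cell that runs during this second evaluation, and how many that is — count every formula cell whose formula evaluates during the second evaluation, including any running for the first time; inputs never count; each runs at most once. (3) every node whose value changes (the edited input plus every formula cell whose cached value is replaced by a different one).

Demanding B5 again yields 4.
15 formula cells run: A5, B2, B4, B5, B7, D5, E12, F5, F12, G2, G8, G12, H4, H5, H9.
The nodes whose values change: A5, B2, B4, B5, B7, D4, D5, E12, F5, F12, G2, G8, G12, H4, H5, H9.

First demand of the output computes:
  H5 = -(-1) = 1
  B4 = 1 - -1 = 2
  A5 = MAX(2, 1) = 2
  D5 = 1 * 2 = 2
  B2 = MAX(2, 2) = 2
  G2 = 2 + 2 = 4
  H4 = 2 * 2 = 4
  G12 = 4 + 2 = 6
  B7 = ABS(6) = 6
  H9 = 6 * 2 = 12
  F5 = ABS(12) = 12
  G8 = 4 - 12 = -8
  E12 = MIN(-8, 2) = -8
  F12 = MAX(-8, -1) = -1
  B5 = ABS(-1) = 1

After the edit, cleaning proceeds:
  H5: a read changed (D4 -1->-4) — executes, giving 4.
  B4: a read changed (H5 1->4; D4 -1->-4) — executes, giving 8.
  A5: a read changed (B4 2->8; H5 1->4) — executes, giving 8.
  D5: a read changed (H5 1->4; A5 2->8) — executes, giving 32.
  B2: a read changed (D5 2->32; A5 2->8) — executes, giving 32.
  G2: a read changed (B4 2->8; B2 2->32) — executes, giving 40.
  H4: a read changed (B4 2->8; A5 2->8) — executes, giving 64.
  G12: a read changed (H4 4->64; A5 2->8) — executes, giving 72.
  B7: a read changed (G12 6->72) — executes, giving 72.
  H9: a read changed (B7 6->72; B2 2->32) — executes, giving 2304.
  F5: a read changed (H9 12->2304) — executes, giving 2304.
  G8: a read changed (G2 4->40; F5 12->2304) — executes, giving -2264.
  E12: a read changed (G8 -8->-2264; B2 2->32) — executes, giving -2264.
  F12: a read changed (E12 -8->-2264; D4 -1->-4) — executes, giving -4.
  B5: a read changed (F12 -1->-4) — executes, giving 4.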